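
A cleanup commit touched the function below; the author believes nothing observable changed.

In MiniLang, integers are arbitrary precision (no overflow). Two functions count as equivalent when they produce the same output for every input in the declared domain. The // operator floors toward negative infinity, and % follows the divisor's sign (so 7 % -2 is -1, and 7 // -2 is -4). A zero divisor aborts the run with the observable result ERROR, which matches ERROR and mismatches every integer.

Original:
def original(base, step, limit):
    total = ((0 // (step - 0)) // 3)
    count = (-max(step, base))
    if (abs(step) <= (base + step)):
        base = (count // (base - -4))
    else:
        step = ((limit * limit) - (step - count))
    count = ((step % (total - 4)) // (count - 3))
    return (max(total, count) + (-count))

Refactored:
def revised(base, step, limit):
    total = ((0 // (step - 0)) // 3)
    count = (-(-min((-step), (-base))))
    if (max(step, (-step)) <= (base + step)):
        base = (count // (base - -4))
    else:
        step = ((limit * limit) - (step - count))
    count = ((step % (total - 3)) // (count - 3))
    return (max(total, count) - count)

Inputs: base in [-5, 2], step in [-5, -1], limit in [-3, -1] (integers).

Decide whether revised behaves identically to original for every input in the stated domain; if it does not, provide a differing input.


Input base=-5, step=-4, limit=-3: 3 from original versus 1 from revised.
verdict: not equivalent; witness: base=-5, step=-4, limit=-3


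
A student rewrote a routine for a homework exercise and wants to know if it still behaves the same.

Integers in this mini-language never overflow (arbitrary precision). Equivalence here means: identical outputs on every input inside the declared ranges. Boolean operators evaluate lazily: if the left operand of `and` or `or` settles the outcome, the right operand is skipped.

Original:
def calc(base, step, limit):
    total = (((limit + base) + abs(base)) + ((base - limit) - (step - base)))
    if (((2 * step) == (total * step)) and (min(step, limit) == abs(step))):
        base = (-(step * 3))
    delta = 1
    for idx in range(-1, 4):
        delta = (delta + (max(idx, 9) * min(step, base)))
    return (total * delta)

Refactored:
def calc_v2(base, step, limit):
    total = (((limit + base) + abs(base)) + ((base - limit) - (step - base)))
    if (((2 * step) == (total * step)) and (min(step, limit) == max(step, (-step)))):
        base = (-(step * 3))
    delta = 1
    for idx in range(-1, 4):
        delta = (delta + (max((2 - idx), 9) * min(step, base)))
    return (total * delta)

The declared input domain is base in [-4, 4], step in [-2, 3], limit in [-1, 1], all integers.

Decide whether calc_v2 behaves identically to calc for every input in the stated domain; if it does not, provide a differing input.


Behavior is preserved: although min/max/abs usage differs, and constant usage differs, and arithmetic usage differs, the outputs never diverge.
One worked example (base=3, step=-1, limit=0) — calc: total := 13 | (((2 * step) == (total * step)) and (min(step, limit) == abs(step))): false | delta := 1 | iter idx=-1: | delta := -8 | iter idx=0: | delta := -17 | iter idx=1: | delta := -26 | iter idx=2: | delta := -35 | iter idx=3: | delta := -44 | result -572; calc_v2: total := 13 | (((2 * step) == (total * step)) and (min(step, limit) == max(step, (-step)))): false | delta := 1 | iter idx=-1: | delta := -8 | iter idx=0: | delta := -17 | iter idx=1: | delta := -26 | iter idx=2: | delta := -35 | iter idx=3: | delta := -44 | result -572; agreement on -572.
Checked all 162 inputs in the declared domain: the outputs agree on every one.
verdict: equivalent


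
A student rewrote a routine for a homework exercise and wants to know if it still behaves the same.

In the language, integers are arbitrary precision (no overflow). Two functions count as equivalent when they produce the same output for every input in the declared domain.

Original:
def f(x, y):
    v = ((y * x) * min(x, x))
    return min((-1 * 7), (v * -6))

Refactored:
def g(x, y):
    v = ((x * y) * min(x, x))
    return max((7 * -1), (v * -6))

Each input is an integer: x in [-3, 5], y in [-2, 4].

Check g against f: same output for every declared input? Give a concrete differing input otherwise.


These are not equivalent — on x=-3, y=-2 the outputs split (-7 vs 108).
f: v=-18, then returns -7
g: v=-18, then returns 108
verdict: not equivalent; witness: x=-3, y=-2


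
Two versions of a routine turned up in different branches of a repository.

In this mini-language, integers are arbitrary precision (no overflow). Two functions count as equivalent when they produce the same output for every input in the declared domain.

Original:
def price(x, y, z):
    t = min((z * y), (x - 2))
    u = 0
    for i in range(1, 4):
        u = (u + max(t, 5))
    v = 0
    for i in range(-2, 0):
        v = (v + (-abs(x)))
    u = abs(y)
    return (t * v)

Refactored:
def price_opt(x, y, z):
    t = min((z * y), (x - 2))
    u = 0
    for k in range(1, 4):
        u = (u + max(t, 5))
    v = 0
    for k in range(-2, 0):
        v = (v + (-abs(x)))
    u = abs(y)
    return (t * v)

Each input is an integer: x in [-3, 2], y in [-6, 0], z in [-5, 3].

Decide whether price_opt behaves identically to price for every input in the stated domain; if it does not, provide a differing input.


Differences: local variable names differ — yet all 378 inputs agree.
verdict: equivalent


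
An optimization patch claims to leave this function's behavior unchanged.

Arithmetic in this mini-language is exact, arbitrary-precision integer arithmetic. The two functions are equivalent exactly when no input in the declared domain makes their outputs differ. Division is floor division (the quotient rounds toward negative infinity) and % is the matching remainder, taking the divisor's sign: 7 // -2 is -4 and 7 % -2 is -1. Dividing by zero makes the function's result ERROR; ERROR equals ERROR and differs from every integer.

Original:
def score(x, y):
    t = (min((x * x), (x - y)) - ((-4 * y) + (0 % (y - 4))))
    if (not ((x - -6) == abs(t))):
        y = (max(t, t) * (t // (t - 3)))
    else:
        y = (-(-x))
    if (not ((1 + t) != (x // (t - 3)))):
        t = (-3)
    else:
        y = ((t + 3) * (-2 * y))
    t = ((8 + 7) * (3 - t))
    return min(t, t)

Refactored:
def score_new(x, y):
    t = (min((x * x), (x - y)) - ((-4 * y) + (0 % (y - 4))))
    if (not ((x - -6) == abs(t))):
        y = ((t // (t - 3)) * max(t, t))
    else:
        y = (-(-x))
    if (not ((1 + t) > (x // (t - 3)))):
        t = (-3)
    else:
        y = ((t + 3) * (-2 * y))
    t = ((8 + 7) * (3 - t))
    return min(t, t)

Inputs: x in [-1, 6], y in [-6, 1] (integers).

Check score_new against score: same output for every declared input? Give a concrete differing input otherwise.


The rewrite breaks on x=-1, y=-6, where the results are 390 and 90.
score: t becomes -23; next (not ((x - -6) == abs(t))) evaluates to true; next y becomes 0; next (not ((1 + t) != (x // (t - 3)))) evaluates to false; next y becomes 0; next t becomes 390; next final value 390
score_new: t becomes -23; next (not ((x - -6) == abs(t))) evaluates to true; next y becomes 0; next (not ((1 + t) > (x // (t - 3)))) evaluates to true; next t becomes -3; next t becomes 90; next final value 90
verdict: not equivalent; witness: x=-1, y=-6


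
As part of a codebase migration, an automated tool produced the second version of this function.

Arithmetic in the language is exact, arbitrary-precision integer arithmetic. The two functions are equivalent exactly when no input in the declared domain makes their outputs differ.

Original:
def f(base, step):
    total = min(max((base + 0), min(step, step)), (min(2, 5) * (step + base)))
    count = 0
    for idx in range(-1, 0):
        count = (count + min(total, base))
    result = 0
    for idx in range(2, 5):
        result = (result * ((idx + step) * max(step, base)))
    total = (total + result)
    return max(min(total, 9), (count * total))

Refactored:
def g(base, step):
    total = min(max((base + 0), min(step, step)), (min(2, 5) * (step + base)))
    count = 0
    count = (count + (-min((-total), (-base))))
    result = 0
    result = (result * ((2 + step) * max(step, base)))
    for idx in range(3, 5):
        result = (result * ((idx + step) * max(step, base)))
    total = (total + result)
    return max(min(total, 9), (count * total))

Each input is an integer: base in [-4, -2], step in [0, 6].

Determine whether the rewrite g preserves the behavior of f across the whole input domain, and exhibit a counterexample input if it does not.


Try base=-4, step=0.
f: total := -8 | count := 0 | iter idx=-1: | count := -8 | result := 0 | iter idx=2: | result := 0 | iter idx=3: | result := 0 | iter idx=4: | result := 0 | total := -8 | result 64
g: total := -8 | count := 0 | count := -4 | result := 0 | result := 0 | iter idx=3: | result := 0 | iter idx=4: | result := 0 | total := -8 | result 32
64 vs 32 — the two versions disagree here.
verdict: not equivalent; witness: base=-4, step=0


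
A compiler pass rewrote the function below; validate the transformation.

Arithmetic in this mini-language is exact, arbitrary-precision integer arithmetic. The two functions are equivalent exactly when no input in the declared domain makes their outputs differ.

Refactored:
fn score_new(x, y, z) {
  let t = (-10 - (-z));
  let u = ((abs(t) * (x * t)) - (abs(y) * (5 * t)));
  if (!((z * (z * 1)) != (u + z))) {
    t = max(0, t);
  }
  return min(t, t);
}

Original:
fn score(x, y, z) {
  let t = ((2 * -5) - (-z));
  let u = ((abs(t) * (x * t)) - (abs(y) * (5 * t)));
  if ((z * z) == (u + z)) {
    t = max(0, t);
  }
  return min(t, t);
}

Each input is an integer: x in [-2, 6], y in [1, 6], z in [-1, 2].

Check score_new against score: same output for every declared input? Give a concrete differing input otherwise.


Although boolean connective usage differs, comparison usage differs, constant usage differs, 216/216 inputs agree.
verdict: equivalent


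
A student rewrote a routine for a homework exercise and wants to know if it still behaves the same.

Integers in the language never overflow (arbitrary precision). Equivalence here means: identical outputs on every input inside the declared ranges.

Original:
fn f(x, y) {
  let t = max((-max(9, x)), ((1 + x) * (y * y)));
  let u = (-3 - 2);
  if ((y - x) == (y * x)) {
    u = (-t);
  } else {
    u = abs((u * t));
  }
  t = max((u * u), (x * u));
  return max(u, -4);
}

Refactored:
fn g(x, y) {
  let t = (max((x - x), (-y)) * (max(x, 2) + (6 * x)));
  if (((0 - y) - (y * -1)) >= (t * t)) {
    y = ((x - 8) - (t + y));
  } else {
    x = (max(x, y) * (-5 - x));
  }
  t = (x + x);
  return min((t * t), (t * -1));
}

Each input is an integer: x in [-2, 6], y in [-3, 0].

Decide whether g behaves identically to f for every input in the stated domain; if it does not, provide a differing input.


x=-2, y=-3 yields 45 from f but -12 from g.
verdict: not equivalent; witness: x=-2, y=-3


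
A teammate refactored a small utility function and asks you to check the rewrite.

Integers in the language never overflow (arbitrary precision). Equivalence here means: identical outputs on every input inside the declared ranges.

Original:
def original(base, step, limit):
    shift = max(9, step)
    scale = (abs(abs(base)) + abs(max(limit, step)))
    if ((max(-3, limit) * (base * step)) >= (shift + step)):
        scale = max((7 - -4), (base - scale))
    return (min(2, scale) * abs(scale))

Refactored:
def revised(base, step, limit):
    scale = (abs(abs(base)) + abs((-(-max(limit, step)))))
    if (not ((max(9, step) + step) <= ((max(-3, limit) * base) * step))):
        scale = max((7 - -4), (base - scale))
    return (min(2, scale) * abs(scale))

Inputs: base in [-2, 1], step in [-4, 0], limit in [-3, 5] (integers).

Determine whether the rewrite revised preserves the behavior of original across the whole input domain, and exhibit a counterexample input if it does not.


The rewrite breaks on base=-2, step=-4, limit=-3, where the results are 10 and 22.
original: shift becomes 9; next scale becomes 5; next ((max(-3, limit) * (base * step)) >= (shift + step)) evaluates to false; next final value 10
revised: scale becomes 5; next (not ((max(9, step) + step) <= ((max(-3, limit) * base) * step))) evaluates to true; next scale becomes 11; next final value 22
verdict: not equivalent; witness: base=-2, step=-4, limit=-3


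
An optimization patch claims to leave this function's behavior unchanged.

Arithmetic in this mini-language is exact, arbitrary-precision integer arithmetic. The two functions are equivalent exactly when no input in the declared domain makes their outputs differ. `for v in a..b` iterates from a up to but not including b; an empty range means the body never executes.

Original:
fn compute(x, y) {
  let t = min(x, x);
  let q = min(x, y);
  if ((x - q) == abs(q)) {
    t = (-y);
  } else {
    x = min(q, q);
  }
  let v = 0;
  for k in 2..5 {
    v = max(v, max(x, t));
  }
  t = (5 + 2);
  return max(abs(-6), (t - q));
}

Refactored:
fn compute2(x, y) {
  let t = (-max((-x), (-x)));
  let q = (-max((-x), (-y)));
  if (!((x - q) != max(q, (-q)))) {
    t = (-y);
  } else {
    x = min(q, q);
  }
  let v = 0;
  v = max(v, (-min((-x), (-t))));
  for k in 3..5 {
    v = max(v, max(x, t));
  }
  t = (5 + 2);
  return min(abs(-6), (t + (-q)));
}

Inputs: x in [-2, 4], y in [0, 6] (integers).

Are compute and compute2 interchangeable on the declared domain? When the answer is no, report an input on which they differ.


Not equivalent: x=-2, y=0 separates them (9 vs 6).
compute: t := -2 | q := -2 | ((x - q) == abs(q)): false | x := -2 | v := 0 | iter k=2: | v := 0 | iter k=3: | v := 0 | iter k=4: | v := 0 | t := 7 | result 9
compute2: t := -2 | q := -2 | (!((x - q) != max(q, (-q)))): false | x := -2 | v := 0 | v := 0 | iter k=3: | v := 0 | iter k=4: | v := 0 | t := 7 | result 6
verdict: not equivalent; witness: x=-2, y=0


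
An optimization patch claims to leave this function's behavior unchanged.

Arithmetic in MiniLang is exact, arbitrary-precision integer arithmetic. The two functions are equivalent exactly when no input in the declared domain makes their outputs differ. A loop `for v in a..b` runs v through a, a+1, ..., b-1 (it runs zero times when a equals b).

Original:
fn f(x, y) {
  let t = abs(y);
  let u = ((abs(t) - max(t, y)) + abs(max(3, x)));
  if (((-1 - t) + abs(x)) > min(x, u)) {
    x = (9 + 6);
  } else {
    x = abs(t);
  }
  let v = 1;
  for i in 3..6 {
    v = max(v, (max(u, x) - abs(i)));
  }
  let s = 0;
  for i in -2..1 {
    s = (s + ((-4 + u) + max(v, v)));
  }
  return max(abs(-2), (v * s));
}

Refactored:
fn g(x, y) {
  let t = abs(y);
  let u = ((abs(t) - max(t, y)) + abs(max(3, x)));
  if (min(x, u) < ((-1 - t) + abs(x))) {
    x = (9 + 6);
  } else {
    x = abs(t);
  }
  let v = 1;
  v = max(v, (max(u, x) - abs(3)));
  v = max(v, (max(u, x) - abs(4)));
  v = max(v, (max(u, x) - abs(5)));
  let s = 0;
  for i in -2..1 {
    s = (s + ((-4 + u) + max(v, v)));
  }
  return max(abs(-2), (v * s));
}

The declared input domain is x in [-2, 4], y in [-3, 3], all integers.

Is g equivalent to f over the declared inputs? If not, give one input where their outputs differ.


Behavior is preserved: although constant usage differs, min/max/abs usage differs, loop structure differs, comparison usage differs, arithmetic usage differs, statement counts differ, the outputs never diverge.
Tracing x=2, y=3: f: t becomes 3; next u becomes 3; next (((-1 - t) + abs(x)) > min(x, u)) evaluates to false; next x becomes 3; next v becomes 1; next at i=3:; next v becomes 1; next at i=4:; next v becomes 1; next at i=5:; next v becomes 1; next s becomes 0; next at i=-2:; next s becomes 0; next at i=-1:; next s becomes 0; next at i=0:; next s becomes 0; next final value 2 | g: t becomes 3; next u becomes 3; next (min(x, u) < ((-1 - t) + abs(x))) evaluates to false; next x becomes 3; next v becomes 1; next v becomes 1; next v becomes 1; next v becomes 1; next s becomes 0; next at i=-2:; next s becomes 0; next at i=-1:; next s becomes 0; next at i=0:; next s becomes 0; next final value 2 — matching result 2.
Every one of the 49 inputs gives matching results.
verdict: equivalent


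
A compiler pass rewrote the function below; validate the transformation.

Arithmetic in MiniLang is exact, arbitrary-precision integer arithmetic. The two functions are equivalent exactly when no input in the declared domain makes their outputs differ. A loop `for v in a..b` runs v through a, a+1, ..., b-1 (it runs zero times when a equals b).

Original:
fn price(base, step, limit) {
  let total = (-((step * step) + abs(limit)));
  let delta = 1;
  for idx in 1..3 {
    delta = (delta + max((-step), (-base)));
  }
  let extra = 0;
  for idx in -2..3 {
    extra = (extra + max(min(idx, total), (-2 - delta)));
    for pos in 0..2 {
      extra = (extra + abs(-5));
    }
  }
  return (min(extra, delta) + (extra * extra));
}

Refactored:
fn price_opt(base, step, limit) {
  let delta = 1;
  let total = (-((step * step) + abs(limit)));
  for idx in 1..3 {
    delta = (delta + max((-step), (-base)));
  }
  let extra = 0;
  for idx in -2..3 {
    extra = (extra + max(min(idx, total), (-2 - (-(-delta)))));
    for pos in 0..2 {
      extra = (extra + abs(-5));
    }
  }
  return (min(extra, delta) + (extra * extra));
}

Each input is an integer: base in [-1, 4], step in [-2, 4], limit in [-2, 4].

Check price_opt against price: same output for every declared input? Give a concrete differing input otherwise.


This is a faithful refactor — same computation, different form, but the computed results match everywhere.
Tracing base=2, step=4, limit=2: price: total = -18; delta = 1; [idx=1]; delta = -1; [idx=2]; delta = -3; extra = 0; [idx=-2]; extra = 1; [pos=0]; extra = 6; [pos=1]; extra = 11; [idx=-1]; extra = 12; [pos=0]; extra = 17; [pos=1]; extra = 22; [idx=0]; extra = 23; [pos=0]; extra = 28; [pos=1]; extra = 33; [idx=1]; extra = 34; [pos=0]; extra = 39; [pos=1]; extra = 44; [idx=2]; extra = 45; [pos=0]; extra = 50; [pos=1]; extra = 55; return 3022 | price_opt: delta = 1; total = -18; [idx=1]; delta = -1; [idx=2]; delta = -3; extra = 0; [idx=-2]; extra = 1; [pos=0]; extra = 6; [pos=1]; extra = 11; [idx=-1]; extra = 12; [pos=0]; extra = 17; [pos=1]; extra = 22; [idx=0]; extra = 23; [pos=0]; extra = 28; [pos=1]; extra = 33; [idx=1]; extra = 34; [pos=0]; extra = 39; [pos=1]; extra = 44; [idx=2]; extra = 45; [pos=0]; extra = 50; [pos=1]; extra = 55; return 3022 — matching result 3022.
An exhaustive pass over the 294 declared inputs shows identical outputs.
verdict: equivalent


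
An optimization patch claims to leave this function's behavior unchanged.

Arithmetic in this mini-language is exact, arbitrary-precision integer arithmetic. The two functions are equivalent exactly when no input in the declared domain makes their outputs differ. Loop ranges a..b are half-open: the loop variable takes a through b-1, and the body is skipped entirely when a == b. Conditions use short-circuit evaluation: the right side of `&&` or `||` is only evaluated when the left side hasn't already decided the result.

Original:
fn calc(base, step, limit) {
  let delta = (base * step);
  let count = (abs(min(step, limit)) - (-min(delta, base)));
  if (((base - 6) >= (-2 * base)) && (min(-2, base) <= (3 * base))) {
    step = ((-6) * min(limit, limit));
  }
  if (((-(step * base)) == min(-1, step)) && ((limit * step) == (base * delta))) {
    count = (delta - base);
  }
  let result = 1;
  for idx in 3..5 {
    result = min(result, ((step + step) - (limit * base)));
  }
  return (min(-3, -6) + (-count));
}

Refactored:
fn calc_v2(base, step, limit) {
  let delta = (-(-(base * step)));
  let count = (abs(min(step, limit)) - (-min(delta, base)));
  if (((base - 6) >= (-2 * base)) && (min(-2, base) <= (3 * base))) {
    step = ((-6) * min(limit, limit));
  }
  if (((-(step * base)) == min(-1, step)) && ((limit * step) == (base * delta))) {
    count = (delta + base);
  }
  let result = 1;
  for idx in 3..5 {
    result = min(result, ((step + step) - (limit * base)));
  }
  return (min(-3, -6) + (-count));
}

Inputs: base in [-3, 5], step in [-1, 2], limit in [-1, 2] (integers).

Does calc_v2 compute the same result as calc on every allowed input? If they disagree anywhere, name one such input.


There is a counterexample at base=-1, step=-1, limit=1: -8 on one side, -6 on the other.
calc: delta becomes 1; next count becomes 0; next (((base - 6) >= (-2 * base)) && (min(-2, base) <= (3 * base))) evaluates to false; next (((-(step * base)) == min(-1, step)) && ((limit * step) == (base * delta))) evaluates to true; next count becomes 2; next result becomes 1; next at idx=3:; next result becomes -1; next at idx=4:; next result becomes -1; next final value -8
calc_v2: delta becomes 1; next count becomes 0; next (((base - 6) >= (-2 * base)) && (min(-2, base) <= (3 * base))) evaluates to false; next (((-(step * base)) == min(-1, step)) && ((limit * step) == (base * delta))) evaluates to true; next count becomes 0; next result becomes 1; next at idx=3:; next result becomes -1; next at idx=4:; next result becomes -1; next final value -6
verdict: not equivalent; witness: base=-1, step=-1, limit=1


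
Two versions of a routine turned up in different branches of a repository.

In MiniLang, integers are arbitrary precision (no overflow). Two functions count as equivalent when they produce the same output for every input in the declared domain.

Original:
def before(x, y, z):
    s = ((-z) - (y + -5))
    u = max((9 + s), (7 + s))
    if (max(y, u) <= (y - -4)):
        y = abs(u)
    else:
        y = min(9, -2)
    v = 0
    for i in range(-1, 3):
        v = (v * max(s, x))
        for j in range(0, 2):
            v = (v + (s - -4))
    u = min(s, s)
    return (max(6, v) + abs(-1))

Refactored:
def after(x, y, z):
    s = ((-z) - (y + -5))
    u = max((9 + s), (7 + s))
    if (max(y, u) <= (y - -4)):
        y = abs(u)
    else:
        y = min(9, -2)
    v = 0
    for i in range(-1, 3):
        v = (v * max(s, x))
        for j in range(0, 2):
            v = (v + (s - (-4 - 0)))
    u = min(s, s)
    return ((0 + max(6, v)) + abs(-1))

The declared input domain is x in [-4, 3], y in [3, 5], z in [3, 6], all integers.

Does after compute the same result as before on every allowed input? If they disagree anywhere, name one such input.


Behavior is preserved: although arithmetic usage differs; also constant usage differs, the outputs never diverge.
Spot check at x=-1, y=5, z=3 — before: s = -3; u = 6; (max(y, u) <= (y - -4)) -> true; y = 6; v = 0; [i=-1]; v = 0; [j=0]; v = 1; [j=1]; v = 2; [i=0]; v = -2; [j=0]; v = -1; [j=1]; v = 0; [i=1]; v = 0; [j=0]; v = 1; [j=1]; v = 2; [i=2]; v = -2; [j=0]; v = -1; [j=1]; v = 0; u = -3; return 7. after: s = -3; u = 6; (max(y, u) <= (y - -4)) -> true; y = 6; v = 0; [i=-1]; v = 0; [j=0]; v = 1; [j=1]; v = 2; [i=0]; v = -2; [j=0]; v = -1; [j=1]; v = 0; [i=1]; v = 0; [j=0]; v = 1; [j=1]; v = 2; [i=2]; v = -2; [j=0]; v = -1; [j=1]; v = 0; u = -3; return 7. Both give 7.
Sweeping the whole domain (96 inputs) finds no disagreement.
verdict: equivalent


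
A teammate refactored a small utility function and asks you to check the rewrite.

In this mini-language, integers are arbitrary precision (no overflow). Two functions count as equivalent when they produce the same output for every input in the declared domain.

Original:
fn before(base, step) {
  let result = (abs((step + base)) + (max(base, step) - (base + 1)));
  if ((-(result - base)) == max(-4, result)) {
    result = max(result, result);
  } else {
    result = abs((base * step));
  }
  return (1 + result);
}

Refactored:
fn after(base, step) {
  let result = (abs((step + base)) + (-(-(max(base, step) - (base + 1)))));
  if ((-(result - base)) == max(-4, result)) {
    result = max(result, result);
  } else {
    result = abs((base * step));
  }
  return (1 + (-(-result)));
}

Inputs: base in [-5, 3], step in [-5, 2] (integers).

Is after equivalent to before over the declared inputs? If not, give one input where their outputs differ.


Comparing the listings, the differences include: same computation, different form.
As a probe, take base=1, step=-1: before runs result becomes -1; next ((-(result - base)) == max(-4, result)) evaluates to false; next result becomes 1; next final value 2; after runs result becomes -1; next ((-(result - base)) == max(-4, result)) evaluates to false; next result becomes 1; next final value 2; both end at 2.
Across all 72 domain points the two functions coincide.
verdict: equivalent


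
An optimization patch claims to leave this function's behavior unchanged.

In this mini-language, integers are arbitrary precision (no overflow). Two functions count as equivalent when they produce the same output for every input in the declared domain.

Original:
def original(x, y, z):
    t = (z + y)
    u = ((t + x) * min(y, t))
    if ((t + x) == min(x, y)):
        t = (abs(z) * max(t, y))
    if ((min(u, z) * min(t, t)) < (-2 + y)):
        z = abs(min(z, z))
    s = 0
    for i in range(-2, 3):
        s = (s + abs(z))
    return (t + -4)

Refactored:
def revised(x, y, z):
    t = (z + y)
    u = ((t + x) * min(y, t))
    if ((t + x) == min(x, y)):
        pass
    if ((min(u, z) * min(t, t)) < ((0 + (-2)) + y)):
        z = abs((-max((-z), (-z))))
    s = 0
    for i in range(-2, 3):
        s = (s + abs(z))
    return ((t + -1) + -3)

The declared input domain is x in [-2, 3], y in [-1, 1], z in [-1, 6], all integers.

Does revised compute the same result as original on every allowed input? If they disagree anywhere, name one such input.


Consider the input x=-2, y=1, z=-1.
original: t := 0 | u := 0 | ((t + x) == min(x, y)): true | t := 1 | ((min(u, z) * min(t, t)) < (-2 + y)): false | s := 0 | iter i=-2: | s := 1 | iter i=-1: | s := 2 | iter i=0: | s := 3 | iter i=1: | s := 4 | iter i=2: | s := 5 | result -3
revised: t := 0 | u := 0 | ((t + x) == min(x, y)): true | ((min(u, z) * min(t, t)) < ((0 + (-2)) + y)): false | s := 0 | iter i=-2: | s := 1 | iter i=-1: | s := 2 | iter i=0: | s := 3 | iter i=1: | s := 4 | iter i=2: | s := 5 | result -4
-3 vs -4 — the two versions disagree here.
verdict: not equivalent; witness: x=-2, y=1, z=-1


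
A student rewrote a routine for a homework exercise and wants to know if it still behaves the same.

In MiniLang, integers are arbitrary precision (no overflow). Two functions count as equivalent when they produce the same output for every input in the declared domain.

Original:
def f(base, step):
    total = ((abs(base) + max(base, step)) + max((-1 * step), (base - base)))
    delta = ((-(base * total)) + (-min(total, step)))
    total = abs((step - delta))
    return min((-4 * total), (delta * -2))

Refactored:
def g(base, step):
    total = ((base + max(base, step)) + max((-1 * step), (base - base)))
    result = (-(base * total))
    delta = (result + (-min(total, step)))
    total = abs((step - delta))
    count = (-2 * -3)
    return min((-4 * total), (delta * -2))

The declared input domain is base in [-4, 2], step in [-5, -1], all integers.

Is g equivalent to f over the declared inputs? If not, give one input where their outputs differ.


Take base=-4, step=-5.
f: total=5, then delta=25, then total=30, then returns -120
g: total=-3, then result=-12, then delta=-7, then total=2, then count=6, then returns -8
-120 vs -8 — the two versions disagree here.
verdict: not equivalent; witness: base=-4, step=-5


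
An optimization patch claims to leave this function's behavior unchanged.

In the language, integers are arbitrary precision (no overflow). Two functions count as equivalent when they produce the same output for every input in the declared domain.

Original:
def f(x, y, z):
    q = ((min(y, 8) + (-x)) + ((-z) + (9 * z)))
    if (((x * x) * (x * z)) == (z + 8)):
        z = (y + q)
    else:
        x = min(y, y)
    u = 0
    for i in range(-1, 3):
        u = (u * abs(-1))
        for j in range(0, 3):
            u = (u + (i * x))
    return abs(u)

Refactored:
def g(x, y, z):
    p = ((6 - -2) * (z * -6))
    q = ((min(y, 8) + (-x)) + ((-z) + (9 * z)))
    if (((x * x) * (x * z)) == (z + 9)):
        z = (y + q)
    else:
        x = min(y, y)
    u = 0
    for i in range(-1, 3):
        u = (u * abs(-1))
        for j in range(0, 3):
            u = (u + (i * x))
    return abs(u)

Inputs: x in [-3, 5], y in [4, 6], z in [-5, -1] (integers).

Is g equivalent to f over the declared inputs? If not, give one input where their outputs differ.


There is a counterexample at x=-2, y=4, z=-1: 24 on one side, 12 on the other.
f: q becomes -2; next (((x * x) * (x * z)) == (z + 8)) evaluates to false; next x becomes 4; next u becomes 0; next at i=-1:; next u becomes 0; next at j=0:; next u becomes -4; next at j=1:; next u becomes -8; next at j=2:; next u becomes -12; next at i=0:; next u becomes -12; next at j=0:; next u becomes -12; next at j=1:; next u becomes -12; next at j=2:; next u becomes -12; next at i=1:; next u becomes -12; next at j=0:; next u becomes -8; next at j=1:; next u becomes -4; next at j=2:; next u becomes 0; next at i=2:; next u becomes 0; next at j=0:; next u becomes 8; next at j=1:; next u becomes 16; next at j=2:; next u becomes 24; next final value 24
g: p becomes 48; next q becomes -2; next (((x * x) * (x * z)) == (z + 9)) evaluates to true; next z becomes 2; next u becomes 0; next at i=-1:; next u becomes 0; next at j=0:; next u becomes 2; next at j=1:; next u becomes 4; next at j=2:; next u becomes 6; next at i=0:; next u becomes 6; next at j=0:; next u becomes 6; next at j=1:; next u becomes 6; next at j=2:; next u becomes 6; next at i=1:; next u becomes 6; next at j=0:; next u becomes 4; next at j=1:; next u becomes 2; next at j=2:; next u becomes 0; next at i=2:; next u becomes 0; next at j=0:; next u becomes -4; next at j=1:; next u becomes -8; next at j=2:; next u becomes -12; next final value 12
verdict: not equivalent; witness: x=-2, y=4, z=-1


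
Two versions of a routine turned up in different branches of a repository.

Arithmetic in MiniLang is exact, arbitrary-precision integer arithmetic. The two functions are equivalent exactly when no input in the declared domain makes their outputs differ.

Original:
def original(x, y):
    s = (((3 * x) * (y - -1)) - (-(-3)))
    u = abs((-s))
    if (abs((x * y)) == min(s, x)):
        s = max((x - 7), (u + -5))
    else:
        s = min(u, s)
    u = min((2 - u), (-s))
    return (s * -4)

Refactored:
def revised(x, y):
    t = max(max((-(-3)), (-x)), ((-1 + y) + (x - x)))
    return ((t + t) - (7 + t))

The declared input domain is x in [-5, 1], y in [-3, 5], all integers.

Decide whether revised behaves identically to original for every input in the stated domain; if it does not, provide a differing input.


At x=-5, y=-3: original gives -108, revised gives -2.
verdict: not equivalent; witness: x=-5, y=-3


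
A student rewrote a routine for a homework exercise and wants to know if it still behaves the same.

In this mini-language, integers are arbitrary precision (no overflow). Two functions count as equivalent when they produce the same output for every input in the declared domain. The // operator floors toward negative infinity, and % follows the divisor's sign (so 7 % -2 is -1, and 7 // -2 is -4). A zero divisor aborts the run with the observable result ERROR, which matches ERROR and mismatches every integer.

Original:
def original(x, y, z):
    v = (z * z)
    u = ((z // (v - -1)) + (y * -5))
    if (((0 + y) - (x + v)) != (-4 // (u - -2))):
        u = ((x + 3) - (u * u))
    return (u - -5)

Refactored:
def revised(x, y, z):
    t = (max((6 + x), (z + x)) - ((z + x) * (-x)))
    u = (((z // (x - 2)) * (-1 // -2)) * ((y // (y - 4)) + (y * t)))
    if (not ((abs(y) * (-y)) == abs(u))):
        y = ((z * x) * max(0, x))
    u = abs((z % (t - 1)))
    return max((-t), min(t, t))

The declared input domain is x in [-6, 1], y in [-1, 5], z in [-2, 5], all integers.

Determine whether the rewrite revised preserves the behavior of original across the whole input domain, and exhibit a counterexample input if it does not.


Not equivalent: x=-6, y=-1, z=-2 separates them (-14 vs 48).
original: v = 4; u = 4; (((0 + y) - (x + v)) != (-4 // (u - -2))) -> true; u = -19; return -14
revised: t = 48; u = 0; (not ((abs(y) * (-y)) == abs(u))) -> true; y = 0; u = 45; return 48
verdict: not equivalent; witness: x=-6, y=-1, z=-2


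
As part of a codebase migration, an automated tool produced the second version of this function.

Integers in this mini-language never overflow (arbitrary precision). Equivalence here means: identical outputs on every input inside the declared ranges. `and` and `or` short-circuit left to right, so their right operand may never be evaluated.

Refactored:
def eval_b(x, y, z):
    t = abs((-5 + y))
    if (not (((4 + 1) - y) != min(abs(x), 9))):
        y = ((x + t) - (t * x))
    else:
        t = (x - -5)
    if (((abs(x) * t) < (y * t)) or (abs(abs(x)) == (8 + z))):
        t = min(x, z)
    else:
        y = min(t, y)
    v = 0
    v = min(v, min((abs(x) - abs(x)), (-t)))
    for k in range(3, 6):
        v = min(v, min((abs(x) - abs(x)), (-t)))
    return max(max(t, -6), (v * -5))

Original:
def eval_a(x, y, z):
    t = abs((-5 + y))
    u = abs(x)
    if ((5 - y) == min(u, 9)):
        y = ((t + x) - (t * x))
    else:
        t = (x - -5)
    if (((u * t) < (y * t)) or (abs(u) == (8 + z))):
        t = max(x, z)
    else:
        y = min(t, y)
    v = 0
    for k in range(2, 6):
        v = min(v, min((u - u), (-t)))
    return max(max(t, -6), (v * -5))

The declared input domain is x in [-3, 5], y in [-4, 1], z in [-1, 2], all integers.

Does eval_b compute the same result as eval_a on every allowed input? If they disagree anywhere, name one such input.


There is a counterexample at x=0, y=1, z=1: 5 on one side, 0 on the other.
eval_a: t = 4; u = 0; ((5 - y) == min(u, 9)) -> false; t = 5; (((u * t) < (y * t)) or (abs(u) == (8 + z))) -> true; t = 1; v = 0; [k=2]; v = -1; [k=3]; v = -1; [k=4]; v = -1; [k=5]; v = -1; return 5
eval_b: t = 4; (not (((4 + 1) - y) != min(abs(x), 9))) -> false; t = 5; (((abs(x) * t) < (y * t)) or (abs(abs(x)) == (8 + z))) -> true; t = 0; v = 0; v = 0; [k=3]; v = 0; [k=4]; v = 0; [k=5]; v = 0; return 0
verdict: not equivalent; witness: x=0, y=1, z=1


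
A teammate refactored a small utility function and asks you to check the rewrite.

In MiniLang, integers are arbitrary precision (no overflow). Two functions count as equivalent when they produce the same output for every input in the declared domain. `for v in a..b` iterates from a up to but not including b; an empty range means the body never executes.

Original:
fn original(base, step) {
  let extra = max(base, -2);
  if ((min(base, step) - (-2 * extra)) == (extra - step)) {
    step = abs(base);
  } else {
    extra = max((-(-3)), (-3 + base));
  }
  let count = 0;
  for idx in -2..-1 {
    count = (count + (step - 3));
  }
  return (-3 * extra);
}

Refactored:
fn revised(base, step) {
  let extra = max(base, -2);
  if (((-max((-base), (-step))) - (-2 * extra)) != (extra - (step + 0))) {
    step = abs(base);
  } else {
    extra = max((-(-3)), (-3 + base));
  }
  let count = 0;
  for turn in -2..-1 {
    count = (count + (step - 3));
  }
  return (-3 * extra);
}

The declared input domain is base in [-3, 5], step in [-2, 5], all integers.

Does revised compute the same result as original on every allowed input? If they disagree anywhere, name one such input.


Not equivalent: base=-3, step=-2 separates them (-9 vs 6).
original: extra=-2, then ((min(base, step) - (-2 * extra)) == (extra - step)) is false, then extra=3, then count=0, then (idx=-2), then count=-5, then returns -9
revised: extra=-2, then (((-max((-base), (-step))) - (-2 * extra)) != (extra - (step + 0))) is true, then step=3, then count=0, then (turn=-2), then count=0, then returns 6
verdict: not equivalent; witness: base=-3, step=-2


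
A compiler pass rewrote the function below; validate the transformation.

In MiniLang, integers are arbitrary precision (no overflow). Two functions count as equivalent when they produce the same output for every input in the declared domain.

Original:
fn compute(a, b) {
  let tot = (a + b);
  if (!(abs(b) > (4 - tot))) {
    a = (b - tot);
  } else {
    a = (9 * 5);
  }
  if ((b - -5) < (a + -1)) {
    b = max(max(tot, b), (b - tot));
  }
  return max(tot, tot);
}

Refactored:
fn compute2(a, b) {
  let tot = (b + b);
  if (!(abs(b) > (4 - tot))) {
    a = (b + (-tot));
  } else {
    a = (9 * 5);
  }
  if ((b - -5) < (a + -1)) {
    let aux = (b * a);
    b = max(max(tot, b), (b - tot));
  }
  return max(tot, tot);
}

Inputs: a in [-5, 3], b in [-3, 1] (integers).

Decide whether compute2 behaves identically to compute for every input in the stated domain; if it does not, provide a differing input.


Run the pair on a=-5, b=-3.
compute: tot := -8 | (!(abs(b) > (4 - tot))): true | a := 5 | ((b - -5) < (a + -1)): true | b := 5 | result -8
compute2: tot := -6 | (!(abs(b) > (4 - tot))): true | a := 3 | ((b - -5) < (a + -1)): false | result -6
-8 != -6, so the rewrite changes behavior.
verdict: not equivalent; witness: a=-5, b=-3


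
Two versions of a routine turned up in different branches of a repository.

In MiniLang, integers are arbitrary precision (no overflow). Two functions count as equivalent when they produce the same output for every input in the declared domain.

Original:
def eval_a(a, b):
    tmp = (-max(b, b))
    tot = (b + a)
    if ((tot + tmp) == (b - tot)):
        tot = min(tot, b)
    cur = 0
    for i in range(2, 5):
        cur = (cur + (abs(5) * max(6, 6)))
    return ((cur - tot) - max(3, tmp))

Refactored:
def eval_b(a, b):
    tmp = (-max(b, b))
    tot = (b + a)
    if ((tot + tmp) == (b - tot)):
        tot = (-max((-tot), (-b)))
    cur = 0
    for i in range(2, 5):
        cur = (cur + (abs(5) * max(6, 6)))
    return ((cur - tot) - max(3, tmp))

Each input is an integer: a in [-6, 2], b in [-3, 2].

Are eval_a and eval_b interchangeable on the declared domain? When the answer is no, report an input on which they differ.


Side by side, the visible changes include: min/max/abs usage differs.
One worked example (a=0, b=0) — eval_a: tmp := 0 | tot := 0 | ((tot + tmp) == (b - tot)): true | tot := 0 | cur := 0 | iter i=2: | cur := 30 | iter i=3: | cur := 60 | iter i=4: | cur := 90 | result 87; eval_b: tmp := 0 | tot := 0 | ((tot + tmp) == (b - tot)): true | tot := 0 | cur := 0 | iter i=2: | cur := 30 | iter i=3: | cur := 60 | iter i=4: | cur := 90 | result 87; agreement on 87.
Sweeping the whole domain (54 inputs) finds no disagreement.
verdict: equivalent


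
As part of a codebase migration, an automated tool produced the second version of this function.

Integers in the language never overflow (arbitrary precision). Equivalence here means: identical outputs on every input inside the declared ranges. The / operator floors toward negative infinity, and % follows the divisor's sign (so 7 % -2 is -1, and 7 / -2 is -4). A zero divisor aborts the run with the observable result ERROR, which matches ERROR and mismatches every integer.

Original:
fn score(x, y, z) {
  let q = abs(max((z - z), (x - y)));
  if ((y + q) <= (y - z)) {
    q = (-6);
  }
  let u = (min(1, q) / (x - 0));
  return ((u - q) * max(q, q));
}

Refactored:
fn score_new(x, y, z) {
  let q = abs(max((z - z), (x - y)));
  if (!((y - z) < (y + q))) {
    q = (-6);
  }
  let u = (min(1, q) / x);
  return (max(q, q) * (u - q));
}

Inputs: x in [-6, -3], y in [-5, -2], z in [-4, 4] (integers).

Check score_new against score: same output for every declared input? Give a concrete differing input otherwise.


Behavior is preserved: although constant usage differs; also arithmetic usage differs; also boolean connective usage differs; also comparison usage differs, the outputs never diverge.
One worked example (x=-6, y=-4, z=3) — score: q := 0 | ((y + q) <= (y - z)): false | u := 0 | result 0; score_new: q := 0 | (!((y - z) < (y + q))): false | u := 0 | result 0; agreement on 0.
Checked all 144 inputs in the declared domain: the outputs agree on every one.
verdict: equivalent


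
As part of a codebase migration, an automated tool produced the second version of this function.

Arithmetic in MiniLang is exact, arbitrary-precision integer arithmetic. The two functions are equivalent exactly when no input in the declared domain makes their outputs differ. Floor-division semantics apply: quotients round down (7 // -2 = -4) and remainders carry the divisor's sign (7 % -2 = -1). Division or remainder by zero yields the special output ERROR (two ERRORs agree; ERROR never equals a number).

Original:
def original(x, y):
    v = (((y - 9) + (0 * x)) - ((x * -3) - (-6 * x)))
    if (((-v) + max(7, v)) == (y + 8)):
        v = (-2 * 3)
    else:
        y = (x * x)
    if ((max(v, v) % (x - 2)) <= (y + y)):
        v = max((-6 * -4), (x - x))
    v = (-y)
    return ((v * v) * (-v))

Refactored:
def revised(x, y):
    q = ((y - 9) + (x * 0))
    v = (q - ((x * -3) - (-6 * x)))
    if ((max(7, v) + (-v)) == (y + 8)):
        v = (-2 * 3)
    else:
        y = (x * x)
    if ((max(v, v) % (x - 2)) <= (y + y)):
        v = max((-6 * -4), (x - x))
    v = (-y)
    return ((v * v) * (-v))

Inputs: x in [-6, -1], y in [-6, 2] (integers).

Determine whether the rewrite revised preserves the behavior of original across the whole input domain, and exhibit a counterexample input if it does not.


Comparing the listings, the differences include: local variable names differ; statement counts differ.
As a probe, take x=-4, y=1: original runs v = 4; (((-v) + max(7, v)) == (y + 8)) -> false; y = 16; ((max(v, v) % (x - 2)) <= (y + y)) -> true; v = 24; v = -16; return 4096; revised runs q = -8; v = 4; ((max(7, v) + (-v)) == (y + 8)) -> false; y = 16; ((max(v, v) % (x - 2)) <= (y + y)) -> true; v = 24; v = -16; return 4096; both end at 4096.
An exhaustive pass over the 54 declared inputs shows identical outputs.
verdict: equivalent
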